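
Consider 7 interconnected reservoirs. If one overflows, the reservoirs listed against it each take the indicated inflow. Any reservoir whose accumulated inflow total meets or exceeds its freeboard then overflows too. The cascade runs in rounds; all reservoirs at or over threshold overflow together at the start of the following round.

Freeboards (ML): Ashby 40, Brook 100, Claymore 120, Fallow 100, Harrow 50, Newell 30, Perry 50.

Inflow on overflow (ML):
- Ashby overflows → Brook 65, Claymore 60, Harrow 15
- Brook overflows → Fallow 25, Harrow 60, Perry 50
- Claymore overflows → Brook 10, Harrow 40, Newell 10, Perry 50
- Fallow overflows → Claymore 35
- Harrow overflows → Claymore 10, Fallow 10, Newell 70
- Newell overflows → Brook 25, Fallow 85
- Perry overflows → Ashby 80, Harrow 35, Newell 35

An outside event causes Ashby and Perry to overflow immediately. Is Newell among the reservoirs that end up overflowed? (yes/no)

Round 1 — Ashby, Perry overflow (initial).
  Brook: +65 → 65 < 100
  Claymore: +60 → 60 < 120
  Harrow: +15+35 → 50 ≥ 50
  Newell: +35 → 35 ≥ 30
Round 2 — Harrow, Newell overflow.
  Brook: +25 → 90 < 100
  Claymore: +10 → 70 < 120
  Fallow: +10+85 → 95 < 100
No further overflows.

yes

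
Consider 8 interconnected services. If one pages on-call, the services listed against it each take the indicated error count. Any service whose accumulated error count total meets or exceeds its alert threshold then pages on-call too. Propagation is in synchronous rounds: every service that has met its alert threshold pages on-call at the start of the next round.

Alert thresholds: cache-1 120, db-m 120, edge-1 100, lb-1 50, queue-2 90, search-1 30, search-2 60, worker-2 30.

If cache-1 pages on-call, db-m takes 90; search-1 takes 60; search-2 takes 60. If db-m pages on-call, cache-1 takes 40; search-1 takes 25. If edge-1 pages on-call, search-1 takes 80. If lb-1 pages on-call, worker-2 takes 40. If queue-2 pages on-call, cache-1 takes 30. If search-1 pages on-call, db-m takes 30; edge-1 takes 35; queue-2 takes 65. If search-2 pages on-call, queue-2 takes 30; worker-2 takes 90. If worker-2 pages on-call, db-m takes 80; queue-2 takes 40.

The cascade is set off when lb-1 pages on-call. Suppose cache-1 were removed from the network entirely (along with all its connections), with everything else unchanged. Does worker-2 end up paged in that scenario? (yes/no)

yes

With cache-1 removed:
Round 1 — lb-1 pages on-call (initial).
  worker-2: +40 → 40 ≥ 30
Round 2 — worker-2 pages on-call.
  db-m: +80 → 80 < 120
  queue-2: +40 → 40 < 90
No further pages.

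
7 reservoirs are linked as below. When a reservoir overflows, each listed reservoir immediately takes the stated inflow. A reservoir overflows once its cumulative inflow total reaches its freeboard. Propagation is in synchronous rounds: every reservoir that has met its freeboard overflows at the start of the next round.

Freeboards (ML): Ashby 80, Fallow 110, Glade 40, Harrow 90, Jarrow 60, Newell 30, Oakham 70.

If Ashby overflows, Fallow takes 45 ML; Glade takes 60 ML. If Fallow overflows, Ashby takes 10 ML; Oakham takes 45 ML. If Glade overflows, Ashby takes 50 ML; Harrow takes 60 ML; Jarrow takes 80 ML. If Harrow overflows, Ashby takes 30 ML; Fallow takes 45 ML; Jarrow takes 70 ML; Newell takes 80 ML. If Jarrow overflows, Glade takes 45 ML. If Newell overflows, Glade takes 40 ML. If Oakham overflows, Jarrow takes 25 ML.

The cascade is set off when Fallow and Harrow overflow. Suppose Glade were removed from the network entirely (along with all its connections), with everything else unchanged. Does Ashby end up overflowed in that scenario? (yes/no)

no

With Glade removed:
Round 1 — Fallow, Harrow overflow (initial).
  Ashby: +10+30 → 40 < 80
  Jarrow: +70 → 70 ≥ 60
  Newell: +80 → 80 ≥ 30
  Oakham: +45 → 45 < 70
Round 2 — Jarrow, Newell overflow.
No further overflows.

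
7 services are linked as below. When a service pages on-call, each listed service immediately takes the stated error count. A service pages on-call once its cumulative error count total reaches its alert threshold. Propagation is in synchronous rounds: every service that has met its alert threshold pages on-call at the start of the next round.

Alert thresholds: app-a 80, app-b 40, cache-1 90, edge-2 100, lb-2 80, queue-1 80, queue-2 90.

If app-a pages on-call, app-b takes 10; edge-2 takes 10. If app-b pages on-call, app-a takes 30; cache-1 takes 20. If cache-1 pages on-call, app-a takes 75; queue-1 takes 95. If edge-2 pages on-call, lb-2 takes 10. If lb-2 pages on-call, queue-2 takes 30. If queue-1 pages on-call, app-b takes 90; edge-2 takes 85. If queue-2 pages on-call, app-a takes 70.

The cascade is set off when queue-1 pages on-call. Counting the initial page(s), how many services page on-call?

Round 1 — queue-1 pages on-call (initial).
  app-b: +90 → 90 ≥ 40
  edge-2: +85 → 85 < 100
Round 2 — app-b pages on-call.
  app-a: +30 → 30 < 80
  cache-1: +20 → 20 < 90
No further pages.

2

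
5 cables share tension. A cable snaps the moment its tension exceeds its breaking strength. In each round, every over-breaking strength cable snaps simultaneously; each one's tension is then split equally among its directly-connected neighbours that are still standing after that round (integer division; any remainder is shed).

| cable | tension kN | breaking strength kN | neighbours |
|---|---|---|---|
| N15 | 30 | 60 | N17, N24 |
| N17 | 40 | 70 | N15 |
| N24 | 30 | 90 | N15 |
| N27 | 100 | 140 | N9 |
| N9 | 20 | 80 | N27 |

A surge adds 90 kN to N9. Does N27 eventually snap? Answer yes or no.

Round 1 — N9 at 110 > 80. N9 snaps.
  N9 sheds 110 kN to N27: 110 each.
    N27: 100+110 = 210 > 140
Round 2 — N27 snaps.
  N27 sheds 210 kN: no online neighbours, lost.
No further breaks.

yes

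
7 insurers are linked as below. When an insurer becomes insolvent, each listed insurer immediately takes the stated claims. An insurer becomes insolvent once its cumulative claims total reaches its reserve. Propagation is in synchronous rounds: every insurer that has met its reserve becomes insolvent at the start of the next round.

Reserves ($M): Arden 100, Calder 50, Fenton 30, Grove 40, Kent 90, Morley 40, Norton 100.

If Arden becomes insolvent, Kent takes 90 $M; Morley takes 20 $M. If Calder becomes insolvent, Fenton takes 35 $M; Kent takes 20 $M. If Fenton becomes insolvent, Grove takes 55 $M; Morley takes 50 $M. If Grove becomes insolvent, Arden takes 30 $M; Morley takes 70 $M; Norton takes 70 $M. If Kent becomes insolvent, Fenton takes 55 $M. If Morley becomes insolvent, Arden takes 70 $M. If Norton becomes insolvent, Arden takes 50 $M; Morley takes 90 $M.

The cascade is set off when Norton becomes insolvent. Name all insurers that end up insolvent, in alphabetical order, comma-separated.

Arden, Fenton, Grove, Kent, Morley, Norton

Round 1 — Norton becomes insolvent (initial).
  Arden: +50 → 50 < 100
  Morley: +90 → 90 ≥ 40
Round 2 — Morley becomes insolvent.
  Arden: +70 → 120 ≥ 100
Round 3 — Arden becomes insolvent.
  Kent: +90 → 90 ≥ 90
Round 4 — Kent becomes insolvent.
  Fenton: +55 → 55 ≥ 30
Round 5 — Fenton becomes insolvent.
  Grove: +55 → 55 ≥ 40
Round 6 — Grove becomes insolvent.
No further insolvencies.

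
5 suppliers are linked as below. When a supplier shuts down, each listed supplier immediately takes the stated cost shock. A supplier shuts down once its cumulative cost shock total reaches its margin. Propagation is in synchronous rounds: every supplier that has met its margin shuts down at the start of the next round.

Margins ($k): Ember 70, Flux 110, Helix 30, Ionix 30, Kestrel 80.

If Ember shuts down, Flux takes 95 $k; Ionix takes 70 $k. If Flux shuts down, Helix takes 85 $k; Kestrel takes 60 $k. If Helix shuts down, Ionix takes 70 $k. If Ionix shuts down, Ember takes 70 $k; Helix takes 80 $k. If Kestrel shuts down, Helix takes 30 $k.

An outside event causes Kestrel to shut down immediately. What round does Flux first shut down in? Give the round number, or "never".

Round 1 — Kestrel shuts down (initial).
  Helix: +30 → 30 ≥ 30
Round 2 — Helix shuts down.
  Ionix: +70 → 70 ≥ 30
Round 3 — Ionix shuts down.
  Ember: +70 → 70 ≥ 70
Round 4 — Ember shuts down.
  Flux: +95 → 95 < 110
No further shutdowns.

never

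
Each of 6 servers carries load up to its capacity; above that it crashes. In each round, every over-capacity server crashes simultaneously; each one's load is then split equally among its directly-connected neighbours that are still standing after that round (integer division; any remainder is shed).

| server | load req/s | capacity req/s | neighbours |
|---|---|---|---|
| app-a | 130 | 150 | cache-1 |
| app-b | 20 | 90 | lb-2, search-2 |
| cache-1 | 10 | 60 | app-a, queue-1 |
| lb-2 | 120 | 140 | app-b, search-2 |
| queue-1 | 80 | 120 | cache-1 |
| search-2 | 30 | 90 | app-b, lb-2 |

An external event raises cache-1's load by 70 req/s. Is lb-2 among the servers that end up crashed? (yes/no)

no

Round 1 — cache-1 at 80 > 60. cache-1 crashes.
  cache-1 sheds 80 req/s to app-a, queue-1: 40 each.
    app-a: 130+40 = 170 > 150
    queue-1: 80+40 = 120 ≤ 120
Round 2 — app-a crashes.
  app-a sheds 170 req/s: no online neighbours, lost.
No further crashes.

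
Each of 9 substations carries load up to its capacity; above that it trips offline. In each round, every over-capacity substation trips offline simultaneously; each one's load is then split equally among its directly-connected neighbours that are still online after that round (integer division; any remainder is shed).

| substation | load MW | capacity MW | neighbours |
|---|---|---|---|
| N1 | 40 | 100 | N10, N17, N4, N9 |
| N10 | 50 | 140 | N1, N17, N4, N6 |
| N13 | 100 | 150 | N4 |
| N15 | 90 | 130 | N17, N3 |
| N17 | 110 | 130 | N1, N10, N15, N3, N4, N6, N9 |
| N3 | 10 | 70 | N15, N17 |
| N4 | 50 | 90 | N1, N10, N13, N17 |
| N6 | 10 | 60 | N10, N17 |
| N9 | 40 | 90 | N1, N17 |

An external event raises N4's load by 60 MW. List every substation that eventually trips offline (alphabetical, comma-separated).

Round 1 — N4 at 110 > 90. N4 trips offline.
  N4 sheds 110 MW to N1, N10, N13, N17: 27 each (2 lost).
    N1: 40+27 = 67 ≤ 100
    N10: 50+27 = 77 ≤ 140
    N13: 100+27 = 127 ≤ 150
    N17: 110+27 = 137 > 130
Round 2 — N17 trips offline.
  N17 sheds 137 MW to N1, N10, N15, N3, N6, N9: 22 each (5 lost).
    N1: 67+22 = 89 ≤ 100
    N10: 77+22 = 99 ≤ 140
    N15: 90+22 = 112 ≤ 130
    N3: 10+22 = 32 ≤ 70
    N6: 10+22 = 32 ≤ 60
    N9: 40+22 = 62 ≤ 90
No further trips.

N17, N4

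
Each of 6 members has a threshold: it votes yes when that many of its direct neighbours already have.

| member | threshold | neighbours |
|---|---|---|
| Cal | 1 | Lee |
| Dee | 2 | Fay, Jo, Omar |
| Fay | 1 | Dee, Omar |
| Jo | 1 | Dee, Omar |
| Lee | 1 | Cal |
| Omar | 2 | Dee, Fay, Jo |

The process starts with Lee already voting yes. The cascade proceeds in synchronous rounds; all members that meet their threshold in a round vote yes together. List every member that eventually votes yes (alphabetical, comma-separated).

Round 1 — Lee votes yes (initial).
Round 2 — checking thresholds:
  Cal: 1 of 1 neighbours ≥ 1, votes yes.
Round 3 — no new yes votes; cascade stops.

Cal, Lee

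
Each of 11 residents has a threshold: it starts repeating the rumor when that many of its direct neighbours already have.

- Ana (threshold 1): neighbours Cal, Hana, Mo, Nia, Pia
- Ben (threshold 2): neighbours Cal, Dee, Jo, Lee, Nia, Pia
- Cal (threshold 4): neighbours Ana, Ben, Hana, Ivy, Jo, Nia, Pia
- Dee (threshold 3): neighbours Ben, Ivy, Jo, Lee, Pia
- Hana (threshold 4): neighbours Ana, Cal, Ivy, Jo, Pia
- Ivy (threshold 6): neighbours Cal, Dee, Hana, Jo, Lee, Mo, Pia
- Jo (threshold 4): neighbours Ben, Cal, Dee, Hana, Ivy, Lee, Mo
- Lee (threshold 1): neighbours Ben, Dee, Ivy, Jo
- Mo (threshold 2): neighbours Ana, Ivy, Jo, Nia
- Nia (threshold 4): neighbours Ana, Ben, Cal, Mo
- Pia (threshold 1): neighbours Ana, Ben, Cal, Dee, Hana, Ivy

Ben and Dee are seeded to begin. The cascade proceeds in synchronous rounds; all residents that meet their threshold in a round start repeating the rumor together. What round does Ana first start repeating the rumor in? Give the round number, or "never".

3

Round 1 — Ben, Dee start repeating the rumor (initial).
Round 2 — checking thresholds:
  Cal: 1 of 7 neighbours < 4, holds.
  Ivy: 1 of 7 neighbours < 6, holds.
  Jo: 2 of 7 neighbours < 4, holds.
  Lee: 2 of 4 neighbours ≥ 1, starts repeating the rumor.
  Nia: 1 of 4 neighbours < 4, holds.
  Pia: 2 of 6 neighbours ≥ 1, starts repeating the rumor.
Round 3 — checking thresholds:
  Ana: 1 of 5 neighbours ≥ 1, starts repeating the rumor.
  Cal: 2 of 7 neighbours < 4, holds.
  Hana: 1 of 5 neighbours < 4, holds.
  Ivy: 3 of 7 neighbours < 6, holds.
  Jo: 3 of 7 neighbours < 4, holds.
  Nia: 1 of 4 neighbours < 4, holds.
Round 4 — no new spreads; cascade stops.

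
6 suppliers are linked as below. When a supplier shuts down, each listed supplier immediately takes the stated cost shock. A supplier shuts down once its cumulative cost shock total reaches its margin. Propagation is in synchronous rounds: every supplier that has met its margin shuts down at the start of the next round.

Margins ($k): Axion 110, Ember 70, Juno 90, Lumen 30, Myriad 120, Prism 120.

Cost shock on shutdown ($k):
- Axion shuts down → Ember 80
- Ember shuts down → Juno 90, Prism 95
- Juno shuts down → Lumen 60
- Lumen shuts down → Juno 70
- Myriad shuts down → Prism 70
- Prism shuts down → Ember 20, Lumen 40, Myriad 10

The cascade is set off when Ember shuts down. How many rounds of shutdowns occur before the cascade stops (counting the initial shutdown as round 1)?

3

Round 1 — Ember shuts down (initial).
  Juno: +90 → 90 ≥ 90
  Prism: +95 → 95 < 120
Round 2 — Juno shuts down.
  Lumen: +60 → 60 ≥ 30
Round 3 — Lumen shuts down.
No further shutdowns.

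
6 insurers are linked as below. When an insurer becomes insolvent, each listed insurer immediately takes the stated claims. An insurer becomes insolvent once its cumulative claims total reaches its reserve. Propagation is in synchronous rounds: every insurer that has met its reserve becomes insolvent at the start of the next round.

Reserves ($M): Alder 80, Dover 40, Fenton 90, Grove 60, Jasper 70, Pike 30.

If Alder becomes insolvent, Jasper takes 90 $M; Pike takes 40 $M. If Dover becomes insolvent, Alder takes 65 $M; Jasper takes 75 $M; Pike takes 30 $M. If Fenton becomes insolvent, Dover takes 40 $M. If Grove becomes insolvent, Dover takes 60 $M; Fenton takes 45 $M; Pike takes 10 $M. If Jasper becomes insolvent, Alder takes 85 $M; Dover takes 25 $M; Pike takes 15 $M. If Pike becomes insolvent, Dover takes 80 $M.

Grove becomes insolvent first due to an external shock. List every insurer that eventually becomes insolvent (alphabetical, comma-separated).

Alder, Dover, Grove, Jasper, Pike

Round 1 — Grove becomes insolvent (initial).
  Dover: +60 → 60 ≥ 40
  Fenton: +45 → 45 < 90
  Pike: +10 → 10 < 30
Round 2 — Dover becomes insolvent.
  Alder: +65 → 65 < 80
  Jasper: +75 → 75 ≥ 70
  Pike: +30 → 40 ≥ 30
Round 3 — Jasper, Pike become insolvent.
  Alder: +85 → 150 ≥ 80
Round 4 — Alder becomes insolvent.
No further insolvencies.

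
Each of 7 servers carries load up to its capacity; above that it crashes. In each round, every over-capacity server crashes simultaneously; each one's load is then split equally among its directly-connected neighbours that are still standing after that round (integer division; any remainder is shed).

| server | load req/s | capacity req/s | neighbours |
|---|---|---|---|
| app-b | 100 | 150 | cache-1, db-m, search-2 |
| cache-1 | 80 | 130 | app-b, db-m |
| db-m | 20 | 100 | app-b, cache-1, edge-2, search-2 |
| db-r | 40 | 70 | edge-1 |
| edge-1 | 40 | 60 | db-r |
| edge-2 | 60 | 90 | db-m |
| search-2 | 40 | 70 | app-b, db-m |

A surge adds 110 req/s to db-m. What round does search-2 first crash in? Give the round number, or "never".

2

Round 1 — db-m at 130 > 100. db-m crashes.
  db-m sheds 130 req/s to app-b, cache-1, edge-2, search-2: 32 each (2 lost).
    app-b: 100+32 = 132 ≤ 150
    cache-1: 80+32 = 112 ≤ 130
    edge-2: 60+32 = 92 > 90
    search-2: 40+32 = 72 > 70
Round 2 — edge-2, search-2 crash.
  edge-2 sheds 92 req/s: no online neighbours, lost.
  search-2 sheds 72 req/s to app-b: 72 each.
    app-b: 132+72 = 204 > 150
Round 3 — app-b crashes.
  app-b sheds 204 req/s to cache-1: 204 each.
    cache-1: 112+204 = 316 > 130
Round 4 — cache-1 crashes.
  cache-1 sheds 316 req/s: no online neighbours, lost.
No further crashes.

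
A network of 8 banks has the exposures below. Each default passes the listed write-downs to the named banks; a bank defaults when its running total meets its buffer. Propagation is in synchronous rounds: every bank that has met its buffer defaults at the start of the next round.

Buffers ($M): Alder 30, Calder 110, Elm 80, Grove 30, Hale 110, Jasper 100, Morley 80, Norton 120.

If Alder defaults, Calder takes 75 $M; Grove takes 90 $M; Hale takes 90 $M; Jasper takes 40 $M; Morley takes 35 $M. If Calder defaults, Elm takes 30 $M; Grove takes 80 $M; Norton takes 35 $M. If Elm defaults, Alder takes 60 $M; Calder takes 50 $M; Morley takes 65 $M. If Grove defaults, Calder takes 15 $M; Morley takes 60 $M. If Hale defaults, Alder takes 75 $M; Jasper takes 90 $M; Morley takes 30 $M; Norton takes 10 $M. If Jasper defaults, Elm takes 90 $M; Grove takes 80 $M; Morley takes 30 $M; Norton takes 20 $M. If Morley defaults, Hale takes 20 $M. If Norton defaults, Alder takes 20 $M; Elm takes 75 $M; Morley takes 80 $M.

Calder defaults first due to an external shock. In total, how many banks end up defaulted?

Round 1 — Calder defaults (initial).
  Elm: +30 → 30 < 80
  Grove: +80 → 80 ≥ 30
  Norton: +35 → 35 < 120
Round 2 — Grove defaults.
  Morley: +60 → 60 < 80
No further defaults.

2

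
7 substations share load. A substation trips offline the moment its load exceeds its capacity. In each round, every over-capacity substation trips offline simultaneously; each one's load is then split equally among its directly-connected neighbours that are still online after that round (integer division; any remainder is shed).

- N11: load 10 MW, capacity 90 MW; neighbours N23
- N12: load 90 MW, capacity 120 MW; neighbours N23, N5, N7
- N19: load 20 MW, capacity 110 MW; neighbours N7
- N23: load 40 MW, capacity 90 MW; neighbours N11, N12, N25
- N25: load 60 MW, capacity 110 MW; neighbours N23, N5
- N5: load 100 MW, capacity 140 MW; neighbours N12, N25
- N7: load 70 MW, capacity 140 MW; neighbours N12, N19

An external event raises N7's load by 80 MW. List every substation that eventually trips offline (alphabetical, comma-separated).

N12, N23, N25, N5, N7

Round 1 — N7 at 150 > 140. N7 trips offline.
  N7 sheds 150 MW to N12, N19: 75 each.
    N12: 90+75 = 165 > 120
    N19: 20+75 = 95 ≤ 110
Round 2 — N12 trips offline.
  N12 sheds 165 MW to N23, N5: 82 each (1 lost).
    N23: 40+82 = 122 > 90
    N5: 100+82 = 182 > 140
Round 3 — N23, N5 trip offline.
  N23 sheds 122 MW to N11, N25: 61 each.
    N11: 10+61 = 71 ≤ 90
    N25: 60+61 = 121 > 110
  N5 sheds 182 MW to N25: 182 each.
    N25: 121+182 = 303 > 110
Round 4 — N25 trips offline.
  N25 sheds 303 MW: no online neighbours, lost.
No further trips.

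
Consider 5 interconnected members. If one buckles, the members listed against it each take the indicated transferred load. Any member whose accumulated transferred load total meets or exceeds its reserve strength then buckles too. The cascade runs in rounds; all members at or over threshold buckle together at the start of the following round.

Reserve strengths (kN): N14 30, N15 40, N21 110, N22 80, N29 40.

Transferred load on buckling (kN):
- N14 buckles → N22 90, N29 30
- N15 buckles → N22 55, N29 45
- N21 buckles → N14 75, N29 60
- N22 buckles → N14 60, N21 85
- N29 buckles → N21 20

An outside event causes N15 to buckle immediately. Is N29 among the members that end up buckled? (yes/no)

Round 1 — N15 buckles (initial).
  N22: +55 → 55 < 80
  N29: +45 → 45 ≥ 40
Round 2 — N29 buckles.
  N21: +20 → 20 < 110
No further bucklings.

yes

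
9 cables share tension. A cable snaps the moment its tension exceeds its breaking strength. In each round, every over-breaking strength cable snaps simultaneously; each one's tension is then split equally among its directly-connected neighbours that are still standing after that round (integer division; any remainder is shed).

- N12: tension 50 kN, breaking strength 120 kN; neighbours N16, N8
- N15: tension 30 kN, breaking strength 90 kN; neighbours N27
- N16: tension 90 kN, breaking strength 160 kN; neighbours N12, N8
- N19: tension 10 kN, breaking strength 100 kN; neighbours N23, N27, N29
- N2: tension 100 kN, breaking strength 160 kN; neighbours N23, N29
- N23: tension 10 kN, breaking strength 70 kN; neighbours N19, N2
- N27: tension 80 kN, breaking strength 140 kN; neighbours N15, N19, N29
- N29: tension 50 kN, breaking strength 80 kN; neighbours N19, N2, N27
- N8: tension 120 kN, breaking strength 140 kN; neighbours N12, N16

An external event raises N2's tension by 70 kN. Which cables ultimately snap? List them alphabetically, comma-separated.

Round 1 — N2 at 170 > 160. N2 snaps.
  N2 sheds 170 kN to N23, N29: 85 each.
    N23: 10+85 = 95 > 70
    N29: 50+85 = 135 > 80
Round 2 — N23, N29 snap.
  N23 sheds 95 kN to N19: 95 each.
    N19: 10+95 = 105 > 100
  N29 sheds 135 kN to N19, N27: 67 each (1 lost).
    N19: 105+67 = 172 > 100
    N27: 80+67 = 147 > 140
Round 3 — N19, N27 snap.
  N19 sheds 172 kN: no online neighbours, lost.
  N27 sheds 147 kN to N15: 147 each.
    N15: 30+147 = 177 > 90
Round 4 — N15 snaps.
  N15 sheds 177 kN: no online neighbours, lost.
No further breaks.

N15, N19, N2, N23, N27, N29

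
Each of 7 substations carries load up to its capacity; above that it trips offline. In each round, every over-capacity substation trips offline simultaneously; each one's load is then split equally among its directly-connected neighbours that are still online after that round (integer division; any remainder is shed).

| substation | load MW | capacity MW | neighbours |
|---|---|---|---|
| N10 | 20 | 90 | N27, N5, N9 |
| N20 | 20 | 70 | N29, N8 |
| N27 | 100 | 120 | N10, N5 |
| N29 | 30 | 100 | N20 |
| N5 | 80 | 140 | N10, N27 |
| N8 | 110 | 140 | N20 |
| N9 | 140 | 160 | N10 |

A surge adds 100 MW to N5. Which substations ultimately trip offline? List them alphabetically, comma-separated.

N10, N27, N5, N9

Round 1 — N5 at 180 > 140. N5 trips offline.
  N5 sheds 180 MW to N10, N27: 90 each.
    N10: 20+90 = 110 > 90
    N27: 100+90 = 190 > 120
Round 2 — N10, N27 trip offline.
  N10 sheds 110 MW to N9: 110 each.
    N9: 140+110 = 250 > 160
  N27 sheds 190 MW: no online neighbours, lost.
Round 3 — N9 trips offline.
  N9 sheds 250 MW: no online neighbours, lost.
No further trips.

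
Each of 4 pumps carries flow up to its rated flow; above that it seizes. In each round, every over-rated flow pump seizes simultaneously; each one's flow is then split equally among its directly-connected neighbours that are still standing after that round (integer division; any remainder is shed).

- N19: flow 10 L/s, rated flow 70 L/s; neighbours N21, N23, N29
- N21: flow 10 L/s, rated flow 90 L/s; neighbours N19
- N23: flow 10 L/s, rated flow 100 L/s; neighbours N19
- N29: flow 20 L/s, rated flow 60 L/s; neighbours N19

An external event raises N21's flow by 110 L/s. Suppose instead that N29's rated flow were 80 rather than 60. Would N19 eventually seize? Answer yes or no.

With N29's rated flow at 80:
Round 1 — N21 at 120 > 90. N21 seizes.
  N21 sheds 120 L/s to N19: 120 each.
    N19: 10+120 = 130 > 70
Round 2 — N19 seizes.
  N19 sheds 130 L/s to N23, N29: 65 each.
    N23: 10+65 = 75 ≤ 100
    N29: 20+65 = 85 > 80
Round 3 — N29 seizes.
  N29 sheds 85 L/s: no online neighbours, lost.
No further seizures.

yes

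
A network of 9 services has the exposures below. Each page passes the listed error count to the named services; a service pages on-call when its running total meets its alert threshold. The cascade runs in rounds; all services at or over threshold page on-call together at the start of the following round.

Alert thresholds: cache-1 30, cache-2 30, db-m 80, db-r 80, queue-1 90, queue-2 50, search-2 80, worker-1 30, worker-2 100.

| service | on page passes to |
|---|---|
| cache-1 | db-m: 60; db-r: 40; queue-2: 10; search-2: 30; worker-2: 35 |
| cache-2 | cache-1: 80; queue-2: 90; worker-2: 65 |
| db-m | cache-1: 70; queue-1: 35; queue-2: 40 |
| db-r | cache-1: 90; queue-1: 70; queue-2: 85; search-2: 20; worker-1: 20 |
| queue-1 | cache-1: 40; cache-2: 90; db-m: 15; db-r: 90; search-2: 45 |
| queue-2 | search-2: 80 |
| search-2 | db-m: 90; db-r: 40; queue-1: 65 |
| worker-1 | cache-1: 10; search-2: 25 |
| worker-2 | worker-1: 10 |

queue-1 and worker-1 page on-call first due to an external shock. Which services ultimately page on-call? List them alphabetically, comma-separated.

Round 1 — queue-1, worker-1 page on-call (initial).
  cache-1: +40+10 → 50 ≥ 30
  cache-2: +90 → 90 ≥ 30
  db-m: +15 → 15 < 80
  db-r: +90 → 90 ≥ 80
  search-2: +45+25 → 70 < 80
Round 2 — cache-1, cache-2, db-r page on-call.
  db-m: +60 → 75 < 80
  queue-2: +10+90+85 → 185 ≥ 50
  search-2: +30+20 → 120 ≥ 80
  worker-2: +35+65 → 100 ≥ 100
Round 3 — queue-2, search-2, worker-2 page on-call.
  db-m: +90 → 165 ≥ 80
Round 4 — db-m pages on-call.
No further pages.

cache-1, cache-2, db-m, db-r, queue-1, queue-2, search-2, worker-1, worker-2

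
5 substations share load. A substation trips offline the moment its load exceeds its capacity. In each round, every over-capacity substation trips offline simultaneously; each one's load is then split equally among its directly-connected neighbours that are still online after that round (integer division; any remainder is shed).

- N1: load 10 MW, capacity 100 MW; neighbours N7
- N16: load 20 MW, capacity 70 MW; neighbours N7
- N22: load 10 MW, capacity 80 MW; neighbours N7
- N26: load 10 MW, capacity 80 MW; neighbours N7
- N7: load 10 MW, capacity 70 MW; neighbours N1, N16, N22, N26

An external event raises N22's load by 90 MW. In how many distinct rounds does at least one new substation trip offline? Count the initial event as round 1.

Round 1 — N22 at 100 > 80. N22 trips offline.
  N22 sheds 100 MW to N7: 100 each.
    N7: 10+100 = 110 > 70
Round 2 — N7 trips offline.
  N7 sheds 110 MW to N1, N16, N26: 36 each (2 lost).
    N1: 10+36 = 46 ≤ 100
    N16: 20+36 = 56 ≤ 70
    N26: 10+36 = 46 ≤ 80
No further trips.

2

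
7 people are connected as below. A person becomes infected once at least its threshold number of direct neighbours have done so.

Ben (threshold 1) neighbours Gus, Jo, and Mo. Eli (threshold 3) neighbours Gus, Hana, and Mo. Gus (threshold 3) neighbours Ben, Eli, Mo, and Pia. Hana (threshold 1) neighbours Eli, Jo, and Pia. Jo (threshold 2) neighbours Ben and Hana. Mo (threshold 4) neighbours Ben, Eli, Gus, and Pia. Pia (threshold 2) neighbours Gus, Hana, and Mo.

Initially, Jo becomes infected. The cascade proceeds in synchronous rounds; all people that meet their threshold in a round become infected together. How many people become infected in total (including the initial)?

Round 1 — Jo becomes infected (initial).
Round 2 — checking thresholds:
  Ben: 1 of 3 neighbours ≥ 1, becomes infected.
  Hana: 1 of 3 neighbours ≥ 1, becomes infected.
Round 3 — no new infections; cascade stops.

3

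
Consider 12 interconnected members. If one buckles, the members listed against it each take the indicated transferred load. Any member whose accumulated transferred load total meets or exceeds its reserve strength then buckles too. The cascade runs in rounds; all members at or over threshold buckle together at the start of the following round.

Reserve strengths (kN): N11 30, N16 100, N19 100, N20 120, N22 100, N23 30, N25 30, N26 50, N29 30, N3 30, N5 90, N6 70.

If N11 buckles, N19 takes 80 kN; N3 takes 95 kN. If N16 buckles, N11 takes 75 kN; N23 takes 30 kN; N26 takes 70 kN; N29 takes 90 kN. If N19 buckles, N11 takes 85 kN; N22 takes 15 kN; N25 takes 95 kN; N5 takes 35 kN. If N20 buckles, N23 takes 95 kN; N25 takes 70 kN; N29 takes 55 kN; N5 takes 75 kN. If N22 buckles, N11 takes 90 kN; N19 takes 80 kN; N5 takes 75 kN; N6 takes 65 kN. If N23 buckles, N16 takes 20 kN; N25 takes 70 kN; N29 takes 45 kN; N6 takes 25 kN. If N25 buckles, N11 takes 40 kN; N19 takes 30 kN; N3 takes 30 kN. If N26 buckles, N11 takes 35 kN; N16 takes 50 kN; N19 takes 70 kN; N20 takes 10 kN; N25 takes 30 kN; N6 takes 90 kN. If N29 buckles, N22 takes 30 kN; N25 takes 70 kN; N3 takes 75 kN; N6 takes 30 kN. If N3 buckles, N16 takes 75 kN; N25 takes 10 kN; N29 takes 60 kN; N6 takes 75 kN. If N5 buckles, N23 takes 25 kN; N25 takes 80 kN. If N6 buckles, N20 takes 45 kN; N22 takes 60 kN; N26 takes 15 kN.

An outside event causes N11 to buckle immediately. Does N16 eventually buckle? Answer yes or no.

no

Round 1 — N11 buckles (initial).
  N19: +80 → 80 < 100
  N3: +95 → 95 ≥ 30
Round 2 — N3 buckles.
  N16: +75 → 75 < 100
  N25: +10 → 10 < 30
  N29: +60 → 60 ≥ 30
  N6: +75 → 75 ≥ 70
Round 3 — N29, N6 buckle.
  N20: +45 → 45 < 120
  N22: +30+60 → 90 < 100
  N25: +70 → 80 ≥ 30
  N26: +15 → 15 < 50
Round 4 — N25 buckles.
  N19: +30 → 110 ≥ 100
Round 5 — N19 buckles.
  N22: +15 → 105 ≥ 100
  N5: +35 → 35 < 90
Round 6 — N22 buckles.
  N5: +75 → 110 ≥ 90
Round 7 — N5 buckles.
  N23: +25 → 25 < 30
No further bucklings.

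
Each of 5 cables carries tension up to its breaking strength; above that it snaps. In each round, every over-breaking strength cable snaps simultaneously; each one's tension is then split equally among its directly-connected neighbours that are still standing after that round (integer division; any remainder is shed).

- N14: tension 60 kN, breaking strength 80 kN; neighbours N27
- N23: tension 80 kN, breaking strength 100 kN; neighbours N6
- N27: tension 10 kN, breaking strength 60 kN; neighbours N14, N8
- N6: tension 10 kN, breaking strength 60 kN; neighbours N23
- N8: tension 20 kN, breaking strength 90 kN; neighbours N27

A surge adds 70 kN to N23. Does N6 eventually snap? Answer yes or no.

Round 1 — N23 at 150 > 100. N23 snaps.
  N23 sheds 150 kN to N6: 150 each.
    N6: 10+150 = 160 > 60
Round 2 — N6 snaps.
  N6 sheds 160 kN: no online neighbours, lost.
No further breaks.

yes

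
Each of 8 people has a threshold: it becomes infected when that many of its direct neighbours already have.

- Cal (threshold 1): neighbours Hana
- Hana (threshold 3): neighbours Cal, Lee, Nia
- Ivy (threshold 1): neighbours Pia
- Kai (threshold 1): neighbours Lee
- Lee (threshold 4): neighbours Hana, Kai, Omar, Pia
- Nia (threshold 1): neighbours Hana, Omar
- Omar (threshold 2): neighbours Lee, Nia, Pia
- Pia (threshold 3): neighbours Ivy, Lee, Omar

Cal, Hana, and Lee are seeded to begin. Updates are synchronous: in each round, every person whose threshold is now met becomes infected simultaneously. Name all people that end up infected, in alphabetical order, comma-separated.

Round 1 — Cal, Hana, Lee become infected (initial).
Round 2 — checking thresholds:
  Kai: 1 of 1 neighbours ≥ 1, becomes infected.
  Nia: 1 of 2 neighbours ≥ 1, becomes infected.
  Omar: 1 of 3 neighbours < 2, not yet.
  Pia: 1 of 3 neighbours < 3, not yet.
Round 3 — checking thresholds:
  Omar: 2 of 3 neighbours ≥ 2, becomes infected.
  Pia: 1 of 3 neighbours < 3, not yet.
Round 4 — no new infections; cascade stops.

Cal, Hana, Kai, Lee, Nia, Omar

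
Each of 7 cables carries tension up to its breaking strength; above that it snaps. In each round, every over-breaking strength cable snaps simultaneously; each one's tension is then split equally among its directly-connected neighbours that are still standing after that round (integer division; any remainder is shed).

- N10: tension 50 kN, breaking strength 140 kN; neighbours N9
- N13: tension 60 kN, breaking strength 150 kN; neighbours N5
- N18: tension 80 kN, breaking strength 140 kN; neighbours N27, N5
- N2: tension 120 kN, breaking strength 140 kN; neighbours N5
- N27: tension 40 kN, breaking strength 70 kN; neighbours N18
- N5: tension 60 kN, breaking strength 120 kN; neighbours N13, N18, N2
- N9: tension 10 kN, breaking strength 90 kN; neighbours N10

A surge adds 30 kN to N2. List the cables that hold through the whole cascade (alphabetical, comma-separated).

N10, N9

Round 1 — N2 at 150 > 140. N2 snaps.
  N2 sheds 150 kN to N5: 150 each.
    N5: 60+150 = 210 > 120
Round 2 — N5 snaps.
  N5 sheds 210 kN to N13, N18: 105 each.
    N13: 60+105 = 165 > 150
    N18: 80+105 = 185 > 140
Round 3 — N13, N18 snap.
  N13 sheds 165 kN: no online neighbours, lost.
  N18 sheds 185 kN to N27: 185 each.
    N27: 40+185 = 225 > 70
Round 4 — N27 snaps.
  N27 sheds 225 kN: no online neighbours, lost.
No further breaks.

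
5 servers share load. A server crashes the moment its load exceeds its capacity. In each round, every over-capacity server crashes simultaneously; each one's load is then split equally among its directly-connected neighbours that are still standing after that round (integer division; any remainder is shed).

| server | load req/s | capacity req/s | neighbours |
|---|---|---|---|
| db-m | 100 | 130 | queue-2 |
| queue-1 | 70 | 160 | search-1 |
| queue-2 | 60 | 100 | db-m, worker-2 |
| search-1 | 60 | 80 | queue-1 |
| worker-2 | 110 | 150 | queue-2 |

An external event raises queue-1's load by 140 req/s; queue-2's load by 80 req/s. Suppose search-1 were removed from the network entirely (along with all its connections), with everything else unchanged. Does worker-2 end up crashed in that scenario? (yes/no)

With search-1 removed:
Round 1 — queue-1 at 210 > 160; queue-2 at 140 > 100. queue-1, queue-2 crash.
  queue-1 sheds 210 req/s: no online neighbours, lost.
  queue-2 sheds 140 req/s to db-m, worker-2: 70 each.
    db-m: 100+70 = 170 > 130
    worker-2: 110+70 = 180 > 150
Round 2 — db-m, worker-2 crash.
  db-m sheds 170 req/s: no online neighbours, lost.
  worker-2 sheds 180 req/s: no online neighbours, lost.
No further crashes.

yes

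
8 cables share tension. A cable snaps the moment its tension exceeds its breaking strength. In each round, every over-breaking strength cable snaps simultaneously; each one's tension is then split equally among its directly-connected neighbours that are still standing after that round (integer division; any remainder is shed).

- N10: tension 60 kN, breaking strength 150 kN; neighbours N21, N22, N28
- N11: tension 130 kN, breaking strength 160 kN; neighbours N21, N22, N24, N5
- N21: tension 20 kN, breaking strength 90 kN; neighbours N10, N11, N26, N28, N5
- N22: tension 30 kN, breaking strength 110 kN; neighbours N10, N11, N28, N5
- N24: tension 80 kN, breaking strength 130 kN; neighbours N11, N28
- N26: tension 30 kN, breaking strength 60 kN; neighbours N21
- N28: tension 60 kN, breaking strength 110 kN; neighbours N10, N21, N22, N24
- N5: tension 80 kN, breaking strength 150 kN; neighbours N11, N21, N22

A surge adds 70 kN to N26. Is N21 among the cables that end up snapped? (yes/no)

yes

Round 1 — N26 at 100 > 60. N26 snaps.
  N26 sheds 100 kN to N21: 100 each.
    N21: 20+100 = 120 > 90
Round 2 — N21 snaps.
  N21 sheds 120 kN to N10, N11, N28, N5: 30 each.
    N10: 60+30 = 90 ≤ 150
    N11: 130+30 = 160 ≤ 160
    N28: 60+30 = 90 ≤ 110
    N5: 80+30 = 110 ≤ 150
No further breaks.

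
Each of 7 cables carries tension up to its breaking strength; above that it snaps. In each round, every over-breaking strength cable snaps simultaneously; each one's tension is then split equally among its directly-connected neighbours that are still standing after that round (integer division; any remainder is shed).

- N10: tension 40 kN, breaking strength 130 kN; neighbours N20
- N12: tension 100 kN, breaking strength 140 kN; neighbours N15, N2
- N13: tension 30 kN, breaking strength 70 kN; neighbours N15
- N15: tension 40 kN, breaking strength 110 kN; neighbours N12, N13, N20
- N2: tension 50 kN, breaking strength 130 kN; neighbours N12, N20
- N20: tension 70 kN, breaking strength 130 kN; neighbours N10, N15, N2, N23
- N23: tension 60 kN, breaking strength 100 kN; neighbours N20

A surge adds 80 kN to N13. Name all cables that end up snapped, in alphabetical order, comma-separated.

Round 1 — N13 at 110 > 70. N13 snaps.
  N13 sheds 110 kN to N15: 110 each.
    N15: 40+110 = 150 > 110
Round 2 — N15 snaps.
  N15 sheds 150 kN to N12, N20: 75 each.
    N12: 100+75 = 175 > 140
    N20: 70+75 = 145 > 130
Round 3 — N12, N20 snap.
  N12 sheds 175 kN to N2: 175 each.
    N2: 50+175 = 225 > 130
  N20 sheds 145 kN to N10, N2, N23: 48 each (1 lost).
    N10: 40+48 = 88 ≤ 130
    N2: 225+48 = 273 > 130
    N23: 60+48 = 108 > 100
Round 4 — N2, N23 snap.
  N2 sheds 273 kN: no online neighbours, lost.
  N23 sheds 108 kN: no online neighbours, lost.
No further breaks.

N12, N13, N15, N2, N20, N23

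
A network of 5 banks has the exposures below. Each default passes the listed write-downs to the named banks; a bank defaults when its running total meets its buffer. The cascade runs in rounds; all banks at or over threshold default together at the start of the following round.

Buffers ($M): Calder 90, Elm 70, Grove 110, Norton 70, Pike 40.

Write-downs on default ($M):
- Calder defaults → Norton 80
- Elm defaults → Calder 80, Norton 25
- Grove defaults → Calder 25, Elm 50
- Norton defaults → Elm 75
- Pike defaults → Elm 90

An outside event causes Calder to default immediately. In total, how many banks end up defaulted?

3

Round 1 — Calder defaults (initial).
  Norton: +80 → 80 ≥ 70
Round 2 — Norton defaults.
  Elm: +75 → 75 ≥ 70
Round 3 — Elm defaults.
No further defaults.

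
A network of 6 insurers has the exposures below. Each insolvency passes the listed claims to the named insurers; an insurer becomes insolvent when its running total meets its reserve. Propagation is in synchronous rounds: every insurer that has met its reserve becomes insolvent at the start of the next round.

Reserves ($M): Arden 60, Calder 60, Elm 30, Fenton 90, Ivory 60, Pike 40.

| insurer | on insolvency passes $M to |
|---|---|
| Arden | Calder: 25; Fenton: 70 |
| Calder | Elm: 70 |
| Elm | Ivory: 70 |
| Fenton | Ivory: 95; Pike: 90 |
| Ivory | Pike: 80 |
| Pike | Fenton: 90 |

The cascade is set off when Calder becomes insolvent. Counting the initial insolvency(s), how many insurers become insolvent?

5

Round 1 — Calder becomes insolvent (initial).
  Elm: +70 → 70 ≥ 30
Round 2 — Elm becomes insolvent.
  Ivory: +70 → 70 ≥ 60
Round 3 — Ivory becomes insolvent.
  Pike: +80 → 80 ≥ 40
Round 4 — Pike becomes insolvent.
  Fenton: +90 → 90 ≥ 90
Round 5 — Fenton becomes insolvent.
No further insolvencies.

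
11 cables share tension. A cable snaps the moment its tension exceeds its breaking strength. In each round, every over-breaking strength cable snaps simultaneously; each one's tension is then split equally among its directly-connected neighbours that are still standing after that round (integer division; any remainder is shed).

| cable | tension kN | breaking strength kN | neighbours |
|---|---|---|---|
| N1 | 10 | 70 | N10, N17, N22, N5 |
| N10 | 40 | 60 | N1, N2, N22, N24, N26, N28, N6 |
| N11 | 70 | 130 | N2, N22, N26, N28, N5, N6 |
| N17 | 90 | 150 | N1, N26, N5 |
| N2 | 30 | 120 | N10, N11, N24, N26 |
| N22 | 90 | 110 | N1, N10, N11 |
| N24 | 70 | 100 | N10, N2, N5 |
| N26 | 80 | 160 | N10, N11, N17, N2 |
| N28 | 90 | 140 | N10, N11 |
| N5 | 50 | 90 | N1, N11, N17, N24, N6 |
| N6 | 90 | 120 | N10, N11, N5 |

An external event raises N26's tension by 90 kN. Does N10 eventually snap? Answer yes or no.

Round 1 — N26 at 170 > 160. N26 snaps.
  N26 sheds 170 kN to N10, N11, N17, N2: 42 each (2 lost).
    N10: 40+42 = 82 > 60
    N11: 70+42 = 112 ≤ 130
    N17: 90+42 = 132 ≤ 150
    N2: 30+42 = 72 ≤ 120
Round 2 — N10 snaps.
  N10 sheds 82 kN to N1, N2, N22, N24, N28, N6: 13 each (4 lost).
    N1: 10+13 = 23 ≤ 70
    N2: 72+13 = 85 ≤ 120
    N22: 90+13 = 103 ≤ 110
    N24: 70+13 = 83 ≤ 100
    N28: 90+13 = 103 ≤ 140
    N6: 90+13 = 103 ≤ 120
No further breaks.

yes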